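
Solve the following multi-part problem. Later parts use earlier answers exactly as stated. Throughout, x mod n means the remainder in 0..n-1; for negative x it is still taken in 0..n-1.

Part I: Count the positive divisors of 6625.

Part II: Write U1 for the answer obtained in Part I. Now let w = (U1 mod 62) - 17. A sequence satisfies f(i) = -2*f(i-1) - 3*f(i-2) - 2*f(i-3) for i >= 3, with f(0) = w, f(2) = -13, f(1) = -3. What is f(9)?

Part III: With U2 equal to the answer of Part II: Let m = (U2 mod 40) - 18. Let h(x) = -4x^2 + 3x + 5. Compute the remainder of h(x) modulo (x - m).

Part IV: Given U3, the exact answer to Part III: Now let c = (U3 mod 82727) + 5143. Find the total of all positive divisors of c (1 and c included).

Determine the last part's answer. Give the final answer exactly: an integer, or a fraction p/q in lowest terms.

Part I: 6625 = 5^3 * 53; number of divisors = (3+1) * (1+1) = 8; answer 8
Part II: U1 = 8; w = -9; f(3) = -2*(-13) - 3*(-3) - 2*(-9) = 53; iterating: f(3)=53, f(4)=-61, f(5)=-11, f(6)=99, f(7)=-43, f(8)=-189, f(9)=309; answer 309
Part III: U2 = 309; m = 11; remainder = value at the root: -4*(11)^2 + 3*(11)^1 + 5 = (-484) + (33) + (5) = -446; answer -446
Part IV: U3 = -446; c = 87424; 87424 = 2^7 * 683; sigma = (1 + 2 + 4 + 8 + 16 + 32 + 64 + 128) * (1 + 683) = 255 * 684 = 174420; answer 174420

174420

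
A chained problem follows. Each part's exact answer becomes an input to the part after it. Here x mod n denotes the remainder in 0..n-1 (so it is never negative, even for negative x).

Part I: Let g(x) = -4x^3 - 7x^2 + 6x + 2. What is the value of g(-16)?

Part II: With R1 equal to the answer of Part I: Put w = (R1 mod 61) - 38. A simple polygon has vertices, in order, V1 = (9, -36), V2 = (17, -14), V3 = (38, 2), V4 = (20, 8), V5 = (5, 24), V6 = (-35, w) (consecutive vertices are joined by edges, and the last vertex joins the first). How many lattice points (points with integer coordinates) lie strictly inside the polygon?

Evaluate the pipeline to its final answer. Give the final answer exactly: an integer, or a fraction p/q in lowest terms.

1917

Part I: -4*(-16)^3 - 7*(-16)^2 + 6*(-16)^1 + 2 = (16384) + (-1792) + (-96) + (2) = 14498; answer 14498
Part II: R1 = 14498; w = 3; cross terms: (9*-14 - 17*-36)=486, (17*2 - 38*-14)=566, (38*8 - 20*2)=264, (20*24 - 5*8)=440, (5*3 - -35*24)=855, (-35*-36 - 9*3)=1233; twice the area = |3844| = 3844; area = 1922; boundary points = 2 + 1 + 6 + 1 + 1 + 1 = 12; strictly interior points = area - boundary/2 + 1 = 1917; answer 1917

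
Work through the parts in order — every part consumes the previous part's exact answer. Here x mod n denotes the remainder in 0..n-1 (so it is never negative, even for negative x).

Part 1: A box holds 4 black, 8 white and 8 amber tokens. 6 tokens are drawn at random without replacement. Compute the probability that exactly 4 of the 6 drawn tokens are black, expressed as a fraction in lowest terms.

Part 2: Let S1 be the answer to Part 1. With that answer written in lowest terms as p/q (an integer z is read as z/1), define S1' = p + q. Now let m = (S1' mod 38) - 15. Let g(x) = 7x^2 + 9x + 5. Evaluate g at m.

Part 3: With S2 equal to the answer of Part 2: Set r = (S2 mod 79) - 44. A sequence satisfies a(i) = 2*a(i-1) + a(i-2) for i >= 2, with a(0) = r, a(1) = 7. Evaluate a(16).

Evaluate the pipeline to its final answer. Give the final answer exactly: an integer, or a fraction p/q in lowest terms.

Part 1: total draws C(20,6) = 38760; favorable C(4,4)*C(16,2) = 120; P = 1/323; answer 1/323
Part 2: S1 = 1/323; threaded value p + q = 324; m = 5; 7*(5)^2 + 9*(5)^1 + 5 = (175) + (45) + (5) = 225; answer 225
Part 3: S2 = 225; r = 23; a(2) = 2*(7) + 1*(23) = 37; iterating: a(2)=37, a(3)=81, a(4)=199, a(5)=479, a(6)=1157, a(7)=2793, a(8)=6743, a(9)=16279, a(10)=39301, a(11)=94881, a(12)=229063, a(13)=553007, a(14)=1335077, a(15)=3223161, a(16)=7781399; answer 7781399

7781399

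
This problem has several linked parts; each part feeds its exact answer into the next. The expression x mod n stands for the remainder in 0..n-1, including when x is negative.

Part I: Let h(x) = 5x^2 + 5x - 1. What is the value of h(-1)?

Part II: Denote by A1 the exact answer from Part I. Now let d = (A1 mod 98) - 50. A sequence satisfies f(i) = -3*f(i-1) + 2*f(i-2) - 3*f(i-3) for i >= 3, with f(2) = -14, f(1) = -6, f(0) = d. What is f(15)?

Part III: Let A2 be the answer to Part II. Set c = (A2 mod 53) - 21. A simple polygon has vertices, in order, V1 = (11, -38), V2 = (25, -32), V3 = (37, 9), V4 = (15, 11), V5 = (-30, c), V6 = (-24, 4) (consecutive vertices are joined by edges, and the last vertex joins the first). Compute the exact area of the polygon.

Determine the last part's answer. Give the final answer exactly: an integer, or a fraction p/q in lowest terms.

1932

Part I: 5*(-1)^2 + 5*(-1)^1 - 1 = (5) + (-5) + (-1) = -1; answer -1
Part II: A1 = -1; d = 47; f(3) = -3*(-14) + 2*(-6) - 3*(47) = -111; iterating: f(3)=-111, f(4)=323, f(5)=-1149, f(6)=4426, f(7)=-16545, f(8)=61934, f(9)=-232170, f(10)=870013, f(11)=-3260181, f(12)=12217079, f(13)=-45781638, f(14)=171559615, f(15)=-642893358; answer -642893358
Part III: A2 = -642893358; c = 13; cross terms: (11*-32 - 25*-38)=598, (25*9 - 37*-32)=1409, (37*11 - 15*9)=272, (15*13 - -30*11)=525, (-30*4 - -24*13)=192, (-24*-38 - 11*4)=868; twice the area = |3864| = 3864; area = 1932; answer 1932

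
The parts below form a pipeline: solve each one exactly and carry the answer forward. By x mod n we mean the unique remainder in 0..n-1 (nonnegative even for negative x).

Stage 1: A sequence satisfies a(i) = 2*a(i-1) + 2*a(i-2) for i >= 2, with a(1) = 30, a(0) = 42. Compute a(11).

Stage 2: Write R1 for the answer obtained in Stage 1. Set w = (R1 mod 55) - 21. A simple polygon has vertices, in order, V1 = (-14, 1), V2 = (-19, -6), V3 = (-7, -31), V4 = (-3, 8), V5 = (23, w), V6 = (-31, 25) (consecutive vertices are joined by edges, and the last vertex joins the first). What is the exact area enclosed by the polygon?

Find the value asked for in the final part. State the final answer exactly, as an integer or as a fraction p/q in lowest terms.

2079/2

Stage 1: a(2) = 2*(30) + 2*(42) = 144; iterating: a(2)=144, a(3)=348, a(4)=984, a(5)=2664, a(6)=7296, a(7)=19920, a(8)=54432, a(9)=148704, a(10)=406272, a(11)=1109952; answer 1109952
Stage 2: R1 = 1109952; w = 31; cross terms: (-14*-6 - -19*1)=103, (-19*-31 - -7*-6)=547, (-7*8 - -3*-31)=-149, (-3*31 - 23*8)=-277, (23*25 - -31*31)=1536, (-31*1 - -14*25)=319; twice the area = |2079| = 2079; area = 2079/2; answer 2079/2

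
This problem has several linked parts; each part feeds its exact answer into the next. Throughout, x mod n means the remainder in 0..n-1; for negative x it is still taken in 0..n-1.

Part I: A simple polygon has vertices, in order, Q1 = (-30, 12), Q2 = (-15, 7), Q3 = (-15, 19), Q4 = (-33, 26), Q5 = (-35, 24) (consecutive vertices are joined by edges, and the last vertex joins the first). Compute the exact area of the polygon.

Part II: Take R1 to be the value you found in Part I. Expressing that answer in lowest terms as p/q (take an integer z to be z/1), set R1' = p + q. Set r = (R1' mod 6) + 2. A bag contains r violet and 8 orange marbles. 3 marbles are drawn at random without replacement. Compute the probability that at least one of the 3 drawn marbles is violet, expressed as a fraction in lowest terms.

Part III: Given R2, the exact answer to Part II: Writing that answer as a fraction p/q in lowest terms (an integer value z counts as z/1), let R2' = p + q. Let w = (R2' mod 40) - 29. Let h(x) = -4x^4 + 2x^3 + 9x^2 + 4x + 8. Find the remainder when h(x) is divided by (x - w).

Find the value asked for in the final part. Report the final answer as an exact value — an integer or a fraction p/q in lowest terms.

-60173

Part I: cross terms: (-30*7 - -15*12)=-30, (-15*19 - -15*7)=-180, (-15*26 - -33*19)=237, (-33*24 - -35*26)=118, (-35*12 - -30*24)=300; twice the area = |445| = 445; area = 445/2; answer 445/2
Part II: R1 = 445/2; threaded value p + q = 447; r = 5; total draws C(13,3) = 286; complement C(8,3) = 56; favorable 286 - 56 = 230; P = 115/143; answer 115/143
Part III: R2 = 115/143; threaded value p + q = 258; w = -11; remainder = value at the root: -4*(-11)^4 + 2*(-11)^3 + 9*(-11)^2 + 4*(-11)^1 + 8 = (-58564) + (-2662) + (1089) + (-44) + (8) = -60173; answer -60173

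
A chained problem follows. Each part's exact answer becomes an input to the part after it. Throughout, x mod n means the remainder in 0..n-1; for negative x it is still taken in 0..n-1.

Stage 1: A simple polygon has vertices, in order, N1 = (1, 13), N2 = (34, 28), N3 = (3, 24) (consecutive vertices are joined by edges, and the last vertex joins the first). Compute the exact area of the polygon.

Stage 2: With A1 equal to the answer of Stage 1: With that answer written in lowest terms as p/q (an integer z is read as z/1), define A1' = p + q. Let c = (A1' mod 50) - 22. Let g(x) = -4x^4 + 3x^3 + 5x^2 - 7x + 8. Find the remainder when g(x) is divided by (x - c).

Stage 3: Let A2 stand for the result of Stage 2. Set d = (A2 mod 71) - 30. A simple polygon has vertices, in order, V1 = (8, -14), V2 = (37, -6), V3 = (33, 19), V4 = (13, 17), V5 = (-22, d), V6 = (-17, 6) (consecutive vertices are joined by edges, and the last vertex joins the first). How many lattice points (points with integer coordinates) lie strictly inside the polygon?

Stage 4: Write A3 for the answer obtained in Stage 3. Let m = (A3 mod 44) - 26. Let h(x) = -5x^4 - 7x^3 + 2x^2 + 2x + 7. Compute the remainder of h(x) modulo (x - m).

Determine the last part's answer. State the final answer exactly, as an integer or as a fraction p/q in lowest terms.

-563

Stage 1: cross terms: (1*28 - 34*13)=-414, (34*24 - 3*28)=732, (3*13 - 1*24)=15; twice the area = |333| = 333; area = 333/2; answer 333/2
Stage 2: A1 = 333/2; threaded value p + q = 335; c = 13; remainder = value at the root: -4*(13)^4 + 3*(13)^3 + 5*(13)^2 - 7*(13)^1 + 8 = (-114244) + (6591) + (845) + (-91) + (8) = -106891; answer -106891
Stage 3: A2 = -106891; d = 5; cross terms: (8*-6 - 37*-14)=470, (37*19 - 33*-6)=901, (33*17 - 13*19)=314, (13*5 - -22*17)=439, (-22*6 - -17*5)=-47, (-17*-14 - 8*6)=190; twice the area = |2267| = 2267; area = 2267/2; boundary points = 1 + 1 + 2 + 1 + 1 + 5 = 11; strictly interior points = area - boundary/2 + 1 = 1129; answer 1129
Stage 4: A3 = 1129; m = 3; remainder = value at the root: -5*(3)^4 - 7*(3)^3 + 2*(3)^2 + 2*(3)^1 + 7 = (-405) + (-189) + (18) + (6) + (7) = -563; answer -563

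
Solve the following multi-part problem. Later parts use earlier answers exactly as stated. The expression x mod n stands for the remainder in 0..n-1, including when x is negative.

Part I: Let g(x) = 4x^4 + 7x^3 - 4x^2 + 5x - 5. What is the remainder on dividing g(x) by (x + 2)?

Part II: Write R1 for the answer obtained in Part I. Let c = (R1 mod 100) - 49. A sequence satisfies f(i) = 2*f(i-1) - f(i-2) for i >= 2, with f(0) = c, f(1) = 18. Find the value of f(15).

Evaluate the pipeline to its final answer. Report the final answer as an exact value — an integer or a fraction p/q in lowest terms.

Part I: remainder = value at the root: 4*(-2)^4 + 7*(-2)^3 - 4*(-2)^2 + 5*(-2)^1 - 5 = (64) + (-56) + (-16) + (-10) + (-5) = -23; answer -23
Part II: R1 = -23; c = 28; f(2) = 2*(18) - 1*(28) = 8; iterating: f(2)=8, f(3)=-2, f(4)=-12, f(5)=-22, f(6)=-32, f(7)=-42, f(8)=-52, f(9)=-62, f(10)=-72, f(11)=-82, f(12)=-92, f(13)=-102, f(14)=-112, f(15)=-122; answer -122

-122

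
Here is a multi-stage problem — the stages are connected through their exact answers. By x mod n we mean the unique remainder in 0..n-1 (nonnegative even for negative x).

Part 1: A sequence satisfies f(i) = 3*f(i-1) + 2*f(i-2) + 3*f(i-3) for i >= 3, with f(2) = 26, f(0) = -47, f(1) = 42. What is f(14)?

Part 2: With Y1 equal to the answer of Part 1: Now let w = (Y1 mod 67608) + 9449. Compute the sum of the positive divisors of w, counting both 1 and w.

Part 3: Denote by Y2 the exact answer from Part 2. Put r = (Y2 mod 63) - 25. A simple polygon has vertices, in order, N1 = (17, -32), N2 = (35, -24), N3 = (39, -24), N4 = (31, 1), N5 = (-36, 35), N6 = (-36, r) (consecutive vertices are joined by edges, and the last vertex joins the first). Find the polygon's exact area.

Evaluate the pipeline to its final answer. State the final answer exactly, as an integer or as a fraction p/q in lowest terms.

Part 1: f(3) = 3*(26) + 2*(42) + 3*(-47) = 21; iterating: f(3)=21, f(4)=241, f(5)=843, f(6)=3074, f(7)=11631, f(8)=43570, f(9)=163194, f(10)=611615, f(11)=2291943, f(12)=8588641, f(13)=32184654, f(14)=120607073; answer 120607073
Part 2: Y1 = 120607073; w = 71458; 71458 = 2 * 35729; sigma = (1 + 2) * (1 + 35729) = 3 * 35730 = 107190; answer 107190
Part 3: Y2 = 107190; r = 2; cross terms: (17*-24 - 35*-32)=712, (35*-24 - 39*-24)=96, (39*1 - 31*-24)=783, (31*35 - -36*1)=1121, (-36*2 - -36*35)=1188, (-36*-32 - 17*2)=1118; twice the area = |5018| = 5018; area = 2509; answer 2509

2509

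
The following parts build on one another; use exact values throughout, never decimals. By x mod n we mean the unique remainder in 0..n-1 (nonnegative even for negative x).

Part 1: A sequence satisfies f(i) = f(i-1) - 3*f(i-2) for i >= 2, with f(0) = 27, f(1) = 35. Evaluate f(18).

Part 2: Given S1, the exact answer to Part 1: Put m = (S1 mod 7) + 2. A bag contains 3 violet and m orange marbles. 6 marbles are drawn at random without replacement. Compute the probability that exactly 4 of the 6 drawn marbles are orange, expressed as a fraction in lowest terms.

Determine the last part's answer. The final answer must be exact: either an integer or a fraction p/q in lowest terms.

5/11

Part 1: f(2) = 1*(35) - 3*(27) = -46; iterating: f(2)=-46, f(3)=-151, f(4)=-13, f(5)=440, f(6)=479, f(7)=-841, f(8)=-2278, f(9)=245, f(10)=7079, f(11)=6344, f(12)=-14893, f(13)=-33925, f(14)=10754, f(15)=112529, f(16)=80267, f(17)=-257320, f(18)=-498121; answer -498121
Part 2: S1 = -498121; m = 8; total draws C(11,6) = 462; favorable C(8,4)*C(3,2) = 210; P = 5/11; answer 5/11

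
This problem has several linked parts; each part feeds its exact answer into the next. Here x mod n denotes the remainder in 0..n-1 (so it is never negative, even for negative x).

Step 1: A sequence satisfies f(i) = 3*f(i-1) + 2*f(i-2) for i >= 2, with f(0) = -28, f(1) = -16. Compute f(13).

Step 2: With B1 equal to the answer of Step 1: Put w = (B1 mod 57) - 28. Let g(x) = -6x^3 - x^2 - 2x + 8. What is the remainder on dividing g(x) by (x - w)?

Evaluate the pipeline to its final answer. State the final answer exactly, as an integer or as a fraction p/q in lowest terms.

Step 1: f(2) = 3*(-16) + 2*(-28) = -104; iterating: f(2)=-104, f(3)=-344, f(4)=-1240, f(5)=-4408, f(6)=-15704, f(7)=-55928, f(8)=-199192, f(9)=-709432, f(10)=-2526680, f(11)=-8998904, f(12)=-32050072, f(13)=-114148024; answer -114148024
Step 2: B1 = -114148024; w = -23; remainder = value at the root: -6*(-23)^3 - 1*(-23)^2 - 2*(-23)^1 + 8 = (73002) + (-529) + (46) + (8) = 72527; answer 72527

72527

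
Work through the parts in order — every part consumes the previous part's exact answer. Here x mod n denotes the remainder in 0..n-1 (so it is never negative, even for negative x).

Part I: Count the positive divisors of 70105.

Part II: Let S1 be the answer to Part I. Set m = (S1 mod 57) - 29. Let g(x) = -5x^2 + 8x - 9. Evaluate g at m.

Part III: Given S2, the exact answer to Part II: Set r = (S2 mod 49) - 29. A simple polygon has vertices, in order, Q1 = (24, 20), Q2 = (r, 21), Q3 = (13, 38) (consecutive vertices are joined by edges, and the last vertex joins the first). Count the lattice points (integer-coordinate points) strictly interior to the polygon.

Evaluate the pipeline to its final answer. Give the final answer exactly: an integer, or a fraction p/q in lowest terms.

300

Part I: 70105 = 5 * 7 * 2003; number of divisors = (1+1) * (1+1) * (1+1) = 8; answer 8
Part II: S1 = 8; m = -21; -5*(-21)^2 + 8*(-21)^1 - 9 = (-2205) + (-168) + (-9) = -2382; answer -2382
Part III: S2 = -2382; r = -10; cross terms: (24*21 - -10*20)=704, (-10*38 - 13*21)=-653, (13*20 - 24*38)=-652; twice the area = |-601| = 601; area = 601/2; boundary points = 1 + 1 + 1 = 3; strictly interior points = area - boundary/2 + 1 = 300; answer 300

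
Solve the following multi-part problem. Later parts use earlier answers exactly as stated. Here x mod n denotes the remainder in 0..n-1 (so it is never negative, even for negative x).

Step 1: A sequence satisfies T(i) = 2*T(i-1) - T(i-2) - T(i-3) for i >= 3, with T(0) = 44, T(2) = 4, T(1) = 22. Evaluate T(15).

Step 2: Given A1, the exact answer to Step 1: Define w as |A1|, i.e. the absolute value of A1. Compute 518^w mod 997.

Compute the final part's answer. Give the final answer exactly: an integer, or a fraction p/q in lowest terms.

Step 1: T(3) = 2*(4) - 1*(22) - 1*(44) = -58; iterating: T(3)=-58, T(4)=-142, T(5)=-230, T(6)=-260, T(7)=-148, T(8)=194, T(9)=796, T(10)=1546, T(11)=2102, T(12)=1862, T(13)=76, T(14)=-3812, T(15)=-9562; answer -9562
Step 2: A1 = -9562; w = 9562; squarings mod 997: 518^1=518, 518^2=131, 518^4=212, 518^8=79, 518^16=259, 518^32=282, 518^64=761, 518^128=861, 518^256=550, 518^512=409, 518^1024=782, 518^2048=363, 518^4096=165, 518^8192=306; 518^9562 = 518^2 * 518^8 * 518^16 * 518^64 * 518^256 * 518^1024 * 518^8192 = 477 (mod 997); answer 477

477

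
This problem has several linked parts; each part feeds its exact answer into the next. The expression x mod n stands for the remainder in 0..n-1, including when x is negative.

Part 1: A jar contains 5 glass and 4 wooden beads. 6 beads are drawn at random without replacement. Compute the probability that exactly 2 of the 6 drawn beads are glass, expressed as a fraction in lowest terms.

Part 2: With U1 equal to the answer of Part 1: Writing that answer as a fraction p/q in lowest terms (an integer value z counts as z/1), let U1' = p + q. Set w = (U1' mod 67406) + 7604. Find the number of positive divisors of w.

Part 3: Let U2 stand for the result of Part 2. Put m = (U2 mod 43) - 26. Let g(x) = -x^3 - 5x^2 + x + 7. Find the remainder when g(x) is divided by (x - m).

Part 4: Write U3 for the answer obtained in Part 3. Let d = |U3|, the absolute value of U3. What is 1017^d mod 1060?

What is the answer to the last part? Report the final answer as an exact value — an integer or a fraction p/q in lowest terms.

757

Part 1: total draws C(9,6) = 84; favorable C(5,2)*C(4,4) = 10; P = 5/42; answer 5/42
Part 2: U1 = 5/42; threaded value p + q = 47; w = 7651; 7651 = 7 * 1093; number of divisors = (1+1) * (1+1) = 4; answer 4
Part 3: U2 = 4; m = -22; remainder = value at the root: -1*(-22)^3 - 5*(-22)^2 + 1*(-22)^1 + 7 = (10648) + (-2420) + (-22) + (7) = 8213; answer 8213
Part 4: U3 = 8213; d = 8213; squarings mod 1060: 1017^1=1017, 1017^2=789, 1017^4=301, 1017^8=501, 1017^16=841, 1017^32=261, 1017^64=281, 1017^128=521, 1017^256=81, 1017^512=201, 1017^1024=121, 1017^2048=861, 1017^4096=381, 1017^8192=1001; 1017^8213 = 1017^1 * 1017^4 * 1017^16 * 1017^8192 = 757 (mod 1060); answer 757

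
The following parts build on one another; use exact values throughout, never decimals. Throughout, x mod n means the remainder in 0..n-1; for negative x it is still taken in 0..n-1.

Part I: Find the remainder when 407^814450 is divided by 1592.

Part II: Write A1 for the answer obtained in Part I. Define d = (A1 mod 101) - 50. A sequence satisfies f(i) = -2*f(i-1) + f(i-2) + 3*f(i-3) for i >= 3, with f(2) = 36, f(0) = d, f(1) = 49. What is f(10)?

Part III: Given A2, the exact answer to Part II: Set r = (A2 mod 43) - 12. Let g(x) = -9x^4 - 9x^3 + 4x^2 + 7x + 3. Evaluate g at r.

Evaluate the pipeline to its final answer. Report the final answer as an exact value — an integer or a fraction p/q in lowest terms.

Part I: squarings mod 1592: 407^1=407, 407^2=81, 407^4=193, 407^8=633, 407^16=1097, 407^32=1449, 407^64=1345, 407^128=513, 407^256=489, 407^512=321, 407^1024=1153, 407^2048=89, 407^4096=1553, 407^8192=1521, 407^16384=265, 407^32768=177, 407^65536=1081, 407^131072=33, 407^262144=1089, 407^524288=1473; 407^814450 = 407^2 * 407^16 * 407^32 * 407^64 * 407^256 * 407^1024 * 407^2048 * 407^8192 * 407^16384 * 407^262144 * 407^524288 = 617 (mod 1592); answer 617
Part II: A1 = 617; d = -39; f(3) = -2*(36) + 1*(49) + 3*(-39) = -140; iterating: f(3)=-140, f(4)=463, f(5)=-958, f(6)=1959, f(7)=-3487, f(8)=6059, f(9)=-9728, f(10)=15054; answer 15054
Part III: A2 = 15054; r = -8; -9*(-8)^4 - 9*(-8)^3 + 4*(-8)^2 + 7*(-8)^1 + 3 = (-36864) + (4608) + (256) + (-56) + (3) = -32053; answer -32053

-32053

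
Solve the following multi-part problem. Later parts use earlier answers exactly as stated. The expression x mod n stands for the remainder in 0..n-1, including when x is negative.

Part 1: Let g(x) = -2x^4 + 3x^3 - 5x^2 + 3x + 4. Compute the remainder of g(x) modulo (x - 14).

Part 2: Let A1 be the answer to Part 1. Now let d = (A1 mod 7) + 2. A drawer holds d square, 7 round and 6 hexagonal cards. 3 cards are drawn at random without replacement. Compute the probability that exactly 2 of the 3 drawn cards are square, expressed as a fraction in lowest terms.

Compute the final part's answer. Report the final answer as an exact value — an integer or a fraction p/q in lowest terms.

65/323

Part 1: remainder = value at the root: -2*(14)^4 + 3*(14)^3 - 5*(14)^2 + 3*(14)^1 + 4 = (-76832) + (8232) + (-980) + (42) + (4) = -69534; answer -69534
Part 2: A1 = -69534; d = 6; total draws C(19,3) = 969; favorable C(6,2)*C(13,1) = 195; P = 65/323; answer 65/323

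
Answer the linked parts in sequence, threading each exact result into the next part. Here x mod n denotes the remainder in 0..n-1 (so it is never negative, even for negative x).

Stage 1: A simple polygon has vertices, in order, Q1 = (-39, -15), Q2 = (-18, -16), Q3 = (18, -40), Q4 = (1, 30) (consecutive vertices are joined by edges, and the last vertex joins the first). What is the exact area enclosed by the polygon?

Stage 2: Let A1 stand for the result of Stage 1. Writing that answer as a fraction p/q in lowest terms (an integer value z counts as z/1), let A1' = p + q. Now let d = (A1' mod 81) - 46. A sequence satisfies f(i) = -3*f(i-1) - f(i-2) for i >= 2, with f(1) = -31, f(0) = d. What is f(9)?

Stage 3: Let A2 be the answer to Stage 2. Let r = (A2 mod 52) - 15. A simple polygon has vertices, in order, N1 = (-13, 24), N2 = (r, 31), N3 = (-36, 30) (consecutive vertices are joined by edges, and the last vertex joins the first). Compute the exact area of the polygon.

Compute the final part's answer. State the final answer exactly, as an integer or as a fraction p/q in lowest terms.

Stage 1: cross terms: (-39*-16 - -18*-15)=354, (-18*-40 - 18*-16)=1008, (18*30 - 1*-40)=580, (1*-15 - -39*30)=1155; twice the area = |3097| = 3097; area = 3097/2; answer 3097/2
Stage 2: A1 = 3097/2; threaded value p + q = 3099; d = -25; f(2) = -3*(-31) - 1*(-25) = 118; iterating: f(2)=118, f(3)=-323, f(4)=851, f(5)=-2230, f(6)=5839, f(7)=-15287, f(8)=40022, f(9)=-104779; answer -104779
Stage 3: A2 = -104779; r = -14; cross terms: (-13*31 - -14*24)=-67, (-14*30 - -36*31)=696, (-36*24 - -13*30)=-474; twice the area = |155| = 155; area = 155/2; answer 155/2

155/2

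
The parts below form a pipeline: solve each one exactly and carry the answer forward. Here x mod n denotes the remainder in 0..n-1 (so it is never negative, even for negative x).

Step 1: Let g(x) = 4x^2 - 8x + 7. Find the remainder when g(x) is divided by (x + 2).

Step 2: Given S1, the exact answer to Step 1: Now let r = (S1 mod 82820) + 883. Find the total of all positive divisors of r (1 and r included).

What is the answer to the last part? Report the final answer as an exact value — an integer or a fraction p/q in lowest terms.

1386

Step 1: remainder = value at the root: 4*(-2)^2 - 8*(-2)^1 + 7 = (16) + (16) + (7) = 39; answer 39
Step 2: S1 = 39; r = 922; 922 = 2 * 461; sigma = (1 + 2) * (1 + 461) = 3 * 462 = 1386; answer 1386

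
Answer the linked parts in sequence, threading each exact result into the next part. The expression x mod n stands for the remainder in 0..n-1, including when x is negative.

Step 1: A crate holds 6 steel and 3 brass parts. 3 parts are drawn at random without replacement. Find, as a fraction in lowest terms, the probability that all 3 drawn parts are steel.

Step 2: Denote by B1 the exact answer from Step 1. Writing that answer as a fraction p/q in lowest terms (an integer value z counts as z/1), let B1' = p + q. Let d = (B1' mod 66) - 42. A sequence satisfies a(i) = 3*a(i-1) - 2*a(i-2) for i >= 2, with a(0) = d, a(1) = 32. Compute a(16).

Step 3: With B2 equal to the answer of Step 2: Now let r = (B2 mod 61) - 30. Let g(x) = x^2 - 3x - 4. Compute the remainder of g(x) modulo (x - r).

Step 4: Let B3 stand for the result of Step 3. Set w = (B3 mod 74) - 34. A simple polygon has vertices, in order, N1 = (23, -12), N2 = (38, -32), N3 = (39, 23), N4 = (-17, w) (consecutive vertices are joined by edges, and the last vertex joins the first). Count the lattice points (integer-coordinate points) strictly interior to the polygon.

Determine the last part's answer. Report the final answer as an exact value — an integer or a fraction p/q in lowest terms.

1035

Step 1: total draws C(9,3) = 84; favorable C(6,3) = 20; P = 5/21; answer 5/21
Step 2: B1 = 5/21; threaded value p + q = 26; d = -16; a(2) = 3*(32) - 2*(-16) = 128; iterating: a(2)=128, a(3)=320, a(4)=704, a(5)=1472, a(6)=3008, a(7)=6080, a(8)=12224, a(9)=24512, a(10)=49088, a(11)=98240, a(12)=196544, a(13)=393152, a(14)=786368, a(15)=1572800, a(16)=3145664; answer 3145664
Step 3: B2 = 3145664; r = -14; remainder = value at the root: 1*(-14)^2 - 3*(-14)^1 - 4 = (196) + (42) + (-4) = 234; answer 234
Step 4: B3 = 234; w = -22; cross terms: (23*-32 - 38*-12)=-280, (38*23 - 39*-32)=2122, (39*-22 - -17*23)=-467, (-17*-12 - 23*-22)=710; twice the area = |2085| = 2085; area = 2085/2; boundary points = 5 + 1 + 1 + 10 = 17; strictly interior points = area - boundary/2 + 1 = 1035; answer 1035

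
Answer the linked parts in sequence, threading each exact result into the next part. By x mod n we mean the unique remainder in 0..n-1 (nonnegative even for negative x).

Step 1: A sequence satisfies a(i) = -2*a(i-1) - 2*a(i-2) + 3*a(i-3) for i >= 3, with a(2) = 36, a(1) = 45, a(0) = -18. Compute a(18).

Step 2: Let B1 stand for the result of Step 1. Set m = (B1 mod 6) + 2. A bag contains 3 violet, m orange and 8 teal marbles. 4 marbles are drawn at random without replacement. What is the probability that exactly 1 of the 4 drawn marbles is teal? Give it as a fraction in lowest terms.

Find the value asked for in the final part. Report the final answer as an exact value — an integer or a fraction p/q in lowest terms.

16/143

Step 1: a(3) = -2*(36) - 2*(45) + 3*(-18) = -216; iterating: a(3)=-216, a(4)=495, a(5)=-450, a(6)=-738, a(7)=3861, a(8)=-7596, a(9)=5256, a(10)=16263, a(11)=-65826, a(12)=114894, a(13)=-49347, a(14)=-328572, a(15)=1100520, a(16)=-1691937, a(17)=197118, a(18)=6291198; answer 6291198
Step 2: B1 = 6291198; m = 2; total draws C(13,4) = 715; favorable C(8,1)*C(5,3) = 80; P = 16/143; answer 16/143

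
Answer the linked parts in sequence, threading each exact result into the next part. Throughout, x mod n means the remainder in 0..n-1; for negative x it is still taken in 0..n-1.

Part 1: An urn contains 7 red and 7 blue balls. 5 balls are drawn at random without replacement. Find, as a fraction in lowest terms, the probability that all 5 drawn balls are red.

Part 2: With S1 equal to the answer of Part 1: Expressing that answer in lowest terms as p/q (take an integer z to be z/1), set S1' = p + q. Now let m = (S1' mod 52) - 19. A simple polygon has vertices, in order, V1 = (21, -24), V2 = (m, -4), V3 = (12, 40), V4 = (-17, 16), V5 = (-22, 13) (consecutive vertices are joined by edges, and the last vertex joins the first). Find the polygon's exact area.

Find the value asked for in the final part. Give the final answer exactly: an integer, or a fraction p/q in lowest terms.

931

Part 1: total draws C(14,5) = 2002; favorable C(7,5) = 21; P = 3/286; answer 3/286
Part 2: S1 = 3/286; threaded value p + q = 289; m = 10; cross terms: (21*-4 - 10*-24)=156, (10*40 - 12*-4)=448, (12*16 - -17*40)=872, (-17*13 - -22*16)=131, (-22*-24 - 21*13)=255; twice the area = |1862| = 1862; area = 931; answer 931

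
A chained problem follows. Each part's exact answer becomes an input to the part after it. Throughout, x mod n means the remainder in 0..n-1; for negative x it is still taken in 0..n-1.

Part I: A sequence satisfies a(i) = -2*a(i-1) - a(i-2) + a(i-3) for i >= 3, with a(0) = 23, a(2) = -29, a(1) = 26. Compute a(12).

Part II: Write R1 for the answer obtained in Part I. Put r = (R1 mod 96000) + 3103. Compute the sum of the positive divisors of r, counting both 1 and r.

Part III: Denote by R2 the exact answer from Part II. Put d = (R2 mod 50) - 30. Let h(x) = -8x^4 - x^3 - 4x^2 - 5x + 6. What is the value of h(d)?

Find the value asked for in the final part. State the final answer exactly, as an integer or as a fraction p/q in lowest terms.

-4898286

Part I: a(3) = -2*(-29) - 1*(26) + 1*(23) = 55; iterating: a(3)=55, a(4)=-55, a(5)=26, a(6)=58, a(7)=-197, a(8)=362, a(9)=-469, a(10)=379, a(11)=73, a(12)=-994; answer -994
Part II: R1 = -994; r = 98109; 98109 = 3^2 * 11 * 991; sigma = (1 + 3 + 9) * (1 + 11) * (1 + 991) = 13 * 12 * 992 = 154752; answer 154752
Part III: R2 = 154752; d = -28; -8*(-28)^4 - 1*(-28)^3 - 4*(-28)^2 - 5*(-28)^1 + 6 = (-4917248) + (21952) + (-3136) + (140) + (6) = -4898286; answer -4898286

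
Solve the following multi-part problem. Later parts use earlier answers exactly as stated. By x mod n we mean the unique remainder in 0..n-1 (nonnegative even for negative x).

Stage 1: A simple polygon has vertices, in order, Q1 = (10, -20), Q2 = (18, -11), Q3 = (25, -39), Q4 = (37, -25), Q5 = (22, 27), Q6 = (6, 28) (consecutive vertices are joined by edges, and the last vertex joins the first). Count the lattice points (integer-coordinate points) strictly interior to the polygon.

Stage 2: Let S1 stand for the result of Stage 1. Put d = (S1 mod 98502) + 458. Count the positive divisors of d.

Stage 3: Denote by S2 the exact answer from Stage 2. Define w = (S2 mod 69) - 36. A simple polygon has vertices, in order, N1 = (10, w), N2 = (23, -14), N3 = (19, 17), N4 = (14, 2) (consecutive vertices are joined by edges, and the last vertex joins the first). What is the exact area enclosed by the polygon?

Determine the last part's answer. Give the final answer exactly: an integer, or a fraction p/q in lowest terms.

Stage 1: cross terms: (10*-11 - 18*-20)=250, (18*-39 - 25*-11)=-427, (25*-25 - 37*-39)=818, (37*27 - 22*-25)=1549, (22*28 - 6*27)=454, (6*-20 - 10*28)=-400; twice the area = |2244| = 2244; area = 1122; boundary points = 1 + 7 + 2 + 1 + 1 + 4 = 16; strictly interior points = area - boundary/2 + 1 = 1115; answer 1115
Stage 2: S1 = 1115; d = 1573; 1573 = 11^2 * 13; number of divisors = (2+1) * (1+1) = 6; answer 6
Stage 3: S2 = 6; w = -30; cross terms: (10*-14 - 23*-30)=550, (23*17 - 19*-14)=657, (19*2 - 14*17)=-200, (14*-30 - 10*2)=-440; twice the area = |567| = 567; area = 567/2; answer 567/2

567/2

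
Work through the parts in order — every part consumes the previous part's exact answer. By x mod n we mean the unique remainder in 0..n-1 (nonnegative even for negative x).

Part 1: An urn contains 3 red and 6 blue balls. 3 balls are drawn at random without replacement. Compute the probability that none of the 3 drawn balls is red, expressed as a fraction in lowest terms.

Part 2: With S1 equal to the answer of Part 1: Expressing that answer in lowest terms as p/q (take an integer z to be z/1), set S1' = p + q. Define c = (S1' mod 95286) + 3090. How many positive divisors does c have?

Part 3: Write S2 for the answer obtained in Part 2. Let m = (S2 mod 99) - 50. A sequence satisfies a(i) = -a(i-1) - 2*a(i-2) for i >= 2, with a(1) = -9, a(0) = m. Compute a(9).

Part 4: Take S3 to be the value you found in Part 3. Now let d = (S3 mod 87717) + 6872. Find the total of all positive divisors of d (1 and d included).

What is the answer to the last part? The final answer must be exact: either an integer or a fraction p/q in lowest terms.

7254

Part 1: total draws C(9,3) = 84; favorable C(6,3) = 20; P = 5/21; answer 5/21
Part 2: S1 = 5/21; threaded value p + q = 26; c = 3116; 3116 = 2^2 * 19 * 41; number of divisors = (2+1) * (1+1) * (1+1) = 12; answer 12
Part 3: S2 = 12; m = -38; a(2) = -1*(-9) - 2*(-38) = 85; iterating: a(2)=85, a(3)=-67, a(4)=-103, a(5)=237, a(6)=-31, a(7)=-443, a(8)=505, a(9)=381; answer 381
Part 4: S3 = 381; d = 7253; 7253 is prime, so its only divisors are 1 and 7253; sigma = 1 + 7253 = 7254; answer 7254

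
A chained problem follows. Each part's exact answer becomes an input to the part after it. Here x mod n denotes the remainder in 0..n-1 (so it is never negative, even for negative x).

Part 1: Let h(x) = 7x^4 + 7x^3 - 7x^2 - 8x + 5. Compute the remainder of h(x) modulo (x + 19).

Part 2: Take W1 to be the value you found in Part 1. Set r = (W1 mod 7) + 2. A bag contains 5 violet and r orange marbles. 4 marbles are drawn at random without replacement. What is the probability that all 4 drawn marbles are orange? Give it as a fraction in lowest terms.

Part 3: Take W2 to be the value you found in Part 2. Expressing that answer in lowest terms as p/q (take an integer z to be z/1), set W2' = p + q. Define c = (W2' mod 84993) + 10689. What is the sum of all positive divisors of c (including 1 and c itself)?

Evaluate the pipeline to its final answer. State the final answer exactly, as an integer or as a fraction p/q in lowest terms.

Part 1: remainder = value at the root: 7*(-19)^4 + 7*(-19)^3 - 7*(-19)^2 - 8*(-19)^1 + 5 = (912247) + (-48013) + (-2527) + (152) + (5) = 861864; answer 861864
Part 2: W1 = 861864; r = 5; total draws C(10,4) = 210; favorable C(5,4) = 5; P = 1/42; answer 1/42
Part 3: W2 = 1/42; threaded value p + q = 43; c = 10732; 10732 = 2^2 * 2683; sigma = (1 + 2 + 4) * (1 + 2683) = 7 * 2684 = 18788; answer 18788

18788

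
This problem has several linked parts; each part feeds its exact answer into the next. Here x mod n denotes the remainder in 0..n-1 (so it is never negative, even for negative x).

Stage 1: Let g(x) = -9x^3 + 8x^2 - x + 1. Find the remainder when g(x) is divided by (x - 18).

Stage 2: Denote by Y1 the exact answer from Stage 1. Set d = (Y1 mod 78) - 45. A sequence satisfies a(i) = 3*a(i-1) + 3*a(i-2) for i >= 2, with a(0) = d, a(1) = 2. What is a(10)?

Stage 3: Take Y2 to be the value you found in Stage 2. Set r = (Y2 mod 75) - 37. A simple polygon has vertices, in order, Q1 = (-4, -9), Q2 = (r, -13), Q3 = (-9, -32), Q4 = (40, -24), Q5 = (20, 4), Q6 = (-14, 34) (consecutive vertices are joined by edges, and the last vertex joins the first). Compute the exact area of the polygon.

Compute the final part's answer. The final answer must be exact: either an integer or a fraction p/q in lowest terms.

Stage 1: remainder = value at the root: -9*(18)^3 + 8*(18)^2 - 1*(18)^1 + 1 = (-52488) + (2592) + (-18) + (1) = -49913; answer -49913
Stage 2: Y1 = -49913; d = -38; a(2) = 3*(2) + 3*(-38) = -108; iterating: a(2)=-108, a(3)=-318, a(4)=-1278, a(5)=-4788, a(6)=-18198, a(7)=-68958, a(8)=-261468, a(9)=-991278, a(10)=-3758238; answer -3758238
Stage 3: Y2 = -3758238; r = -25; cross terms: (-4*-13 - -25*-9)=-173, (-25*-32 - -9*-13)=683, (-9*-24 - 40*-32)=1496, (40*4 - 20*-24)=640, (20*34 - -14*4)=736, (-14*-9 - -4*34)=262; twice the area = |3644| = 3644; area = 1822; answer 1822

1822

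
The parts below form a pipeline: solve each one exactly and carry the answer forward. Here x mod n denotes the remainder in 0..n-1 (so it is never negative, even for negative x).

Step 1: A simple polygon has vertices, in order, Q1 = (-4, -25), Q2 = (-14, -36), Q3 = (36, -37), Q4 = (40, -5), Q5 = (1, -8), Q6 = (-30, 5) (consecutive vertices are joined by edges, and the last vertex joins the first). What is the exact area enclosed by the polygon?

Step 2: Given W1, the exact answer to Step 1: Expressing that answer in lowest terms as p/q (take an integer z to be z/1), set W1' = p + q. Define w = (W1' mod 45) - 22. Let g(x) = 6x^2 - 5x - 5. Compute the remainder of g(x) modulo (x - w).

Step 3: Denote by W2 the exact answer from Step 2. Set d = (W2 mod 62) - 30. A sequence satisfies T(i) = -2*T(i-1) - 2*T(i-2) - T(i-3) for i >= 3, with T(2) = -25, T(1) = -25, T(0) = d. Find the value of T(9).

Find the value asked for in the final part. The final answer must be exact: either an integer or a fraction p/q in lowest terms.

Step 1: cross terms: (-4*-36 - -14*-25)=-206, (-14*-37 - 36*-36)=1814, (36*-5 - 40*-37)=1300, (40*-8 - 1*-5)=-315, (1*5 - -30*-8)=-235, (-30*-25 - -4*5)=770; twice the area = |3128| = 3128; area = 1564; answer 1564
Step 2: W1 = 1564; threaded value p + q = 1565; w = 13; remainder = value at the root: 6*(13)^2 - 5*(13)^1 - 5 = (1014) + (-65) + (-5) = 944; answer 944
Step 3: W2 = 944; d = -16; T(3) = -2*(-25) - 2*(-25) - 1*(-16) = 116; iterating: T(3)=116, T(4)=-157, T(5)=107, T(6)=-16, T(7)=-25, T(8)=-25, T(9)=116; answer 116

116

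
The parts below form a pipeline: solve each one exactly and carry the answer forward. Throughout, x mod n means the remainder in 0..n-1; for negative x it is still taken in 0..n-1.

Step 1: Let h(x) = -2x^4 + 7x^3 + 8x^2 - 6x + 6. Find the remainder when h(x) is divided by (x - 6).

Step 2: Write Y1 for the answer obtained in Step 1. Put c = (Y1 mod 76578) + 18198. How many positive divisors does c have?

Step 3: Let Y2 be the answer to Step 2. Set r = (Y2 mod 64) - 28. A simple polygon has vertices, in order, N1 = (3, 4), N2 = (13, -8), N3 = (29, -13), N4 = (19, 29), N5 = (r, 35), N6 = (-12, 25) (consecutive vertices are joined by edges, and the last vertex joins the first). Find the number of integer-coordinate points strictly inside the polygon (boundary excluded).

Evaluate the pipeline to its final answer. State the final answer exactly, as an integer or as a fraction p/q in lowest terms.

1034

Step 1: remainder = value at the root: -2*(6)^4 + 7*(6)^3 + 8*(6)^2 - 6*(6)^1 + 6 = (-2592) + (1512) + (288) + (-36) + (6) = -822; answer -822
Step 2: Y1 = -822; c = 93954; 93954 = 2 * 3 * 7 * 2237; number of divisors = (1+1) * (1+1) * (1+1) * (1+1) = 16; answer 16
Step 3: Y2 = 16; r = -12; cross terms: (3*-8 - 13*4)=-76, (13*-13 - 29*-8)=63, (29*29 - 19*-13)=1088, (19*35 - -12*29)=1013, (-12*25 - -12*35)=120, (-12*4 - 3*25)=-123; twice the area = |2085| = 2085; area = 2085/2; boundary points = 2 + 1 + 2 + 1 + 10 + 3 = 19; strictly interior points = area - boundary/2 + 1 = 1034; answer 1034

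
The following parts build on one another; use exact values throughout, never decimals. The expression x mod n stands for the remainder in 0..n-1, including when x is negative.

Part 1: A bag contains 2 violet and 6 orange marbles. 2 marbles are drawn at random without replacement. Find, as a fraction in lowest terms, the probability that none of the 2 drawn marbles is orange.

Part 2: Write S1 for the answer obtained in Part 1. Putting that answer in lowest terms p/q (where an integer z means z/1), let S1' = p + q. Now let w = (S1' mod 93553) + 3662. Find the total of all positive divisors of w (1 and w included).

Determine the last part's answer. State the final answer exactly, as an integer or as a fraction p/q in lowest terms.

Part 1: total draws C(8,2) = 28; favorable C(2,2) = 1; P = 1/28; answer 1/28
Part 2: S1 = 1/28; threaded value p + q = 29; w = 3691; 3691 is prime, so its only divisors are 1 and 3691; sigma = 1 + 3691 = 3692; answer 3692

3692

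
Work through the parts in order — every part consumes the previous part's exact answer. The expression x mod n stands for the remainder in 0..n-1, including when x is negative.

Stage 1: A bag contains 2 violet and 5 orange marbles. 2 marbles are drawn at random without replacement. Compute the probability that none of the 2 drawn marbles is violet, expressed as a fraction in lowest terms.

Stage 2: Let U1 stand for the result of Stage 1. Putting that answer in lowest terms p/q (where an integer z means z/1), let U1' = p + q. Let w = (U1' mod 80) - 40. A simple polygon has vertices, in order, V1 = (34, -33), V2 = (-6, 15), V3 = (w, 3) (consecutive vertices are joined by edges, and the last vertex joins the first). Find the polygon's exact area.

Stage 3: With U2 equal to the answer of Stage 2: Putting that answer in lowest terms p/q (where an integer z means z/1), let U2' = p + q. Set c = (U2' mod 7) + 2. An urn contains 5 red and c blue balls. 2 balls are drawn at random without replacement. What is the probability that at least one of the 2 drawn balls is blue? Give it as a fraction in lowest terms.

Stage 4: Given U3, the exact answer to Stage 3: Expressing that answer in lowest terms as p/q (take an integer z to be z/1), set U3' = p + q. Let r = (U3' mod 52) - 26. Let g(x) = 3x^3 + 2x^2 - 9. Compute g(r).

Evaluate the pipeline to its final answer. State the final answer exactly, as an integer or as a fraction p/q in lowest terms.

-14170

Stage 1: total draws C(7,2) = 21; favorable C(5,2) = 10; P = 10/21; answer 10/21
Stage 2: U1 = 10/21; threaded value p + q = 31; w = -9; cross terms: (34*15 - -6*-33)=312, (-6*3 - -9*15)=117, (-9*-33 - 34*3)=195; twice the area = |624| = 624; area = 312; answer 312
Stage 3: U2 = 312; threaded value p + q = 313; c = 7; total draws C(12,2) = 66; complement C(5,2) = 10; favorable 66 - 10 = 56; P = 28/33; answer 28/33
Stage 4: U3 = 28/33; threaded value p + q = 61; r = -17; 3*(-17)^3 + 2*(-17)^2 - 9 = (-14739) + (578) + (-9) = -14170; answer -14170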